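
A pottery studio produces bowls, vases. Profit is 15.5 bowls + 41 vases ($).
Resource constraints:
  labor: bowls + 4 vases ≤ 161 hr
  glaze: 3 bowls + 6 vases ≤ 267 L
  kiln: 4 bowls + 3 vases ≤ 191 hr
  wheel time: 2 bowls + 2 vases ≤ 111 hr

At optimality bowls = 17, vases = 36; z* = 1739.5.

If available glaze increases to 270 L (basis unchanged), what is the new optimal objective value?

At the optimum: labor uses 161 of 161 (binding); glaze uses 267 of 267 (binding); kiln uses 176 of 191 (slack = 15); wheel time uses 106 of 111 (slack = 5).
By complementary slackness, y = 0 for the non-binding constraints.
From A_Bᵀ y = c: 1·y_labor + 3·y_glaze = 15.5; 4·y_labor + 6·y_glaze = 41.
This yields shadow prices y_labor = 5, y_glaze = 3.5.
Δz = y_glaze·Δb = 3.5 × (3) = 10.5, so new z* = 1739.5 + 10.5 = 1750.

1750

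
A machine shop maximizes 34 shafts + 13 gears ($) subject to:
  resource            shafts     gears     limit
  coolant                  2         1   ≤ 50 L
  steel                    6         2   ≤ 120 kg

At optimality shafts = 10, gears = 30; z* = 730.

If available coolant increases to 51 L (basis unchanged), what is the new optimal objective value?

735

Both coolant and steel are binding at x*.
Dual feasibility on the basic columns requires 2·y_coolant + 6·y_steel = 34, 1·y_coolant + 2·y_steel = 13.
Solving: y_coolant = 5, y_steel = 4.
Δz = y_coolant·Δb = 5 × (1) = 5, so new z* = 730 + 5 = 735.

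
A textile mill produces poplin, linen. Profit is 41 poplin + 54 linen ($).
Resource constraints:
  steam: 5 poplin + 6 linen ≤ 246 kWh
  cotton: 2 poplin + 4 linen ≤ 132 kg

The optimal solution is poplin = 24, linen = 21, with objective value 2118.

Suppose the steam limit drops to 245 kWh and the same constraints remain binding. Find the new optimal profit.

Both steam and cotton are binding at x*.
Dual feasibility on the basic columns requires 5·y_steam + 2·y_cotton = 41, 6·y_steam + 4·y_cotton = 54.
Solving: y_steam = 7, y_cotton = 3.
Δz = y_steam·Δb = 7 × (-1) = -7, so new z* = 2118 − 7 = 2111.

2111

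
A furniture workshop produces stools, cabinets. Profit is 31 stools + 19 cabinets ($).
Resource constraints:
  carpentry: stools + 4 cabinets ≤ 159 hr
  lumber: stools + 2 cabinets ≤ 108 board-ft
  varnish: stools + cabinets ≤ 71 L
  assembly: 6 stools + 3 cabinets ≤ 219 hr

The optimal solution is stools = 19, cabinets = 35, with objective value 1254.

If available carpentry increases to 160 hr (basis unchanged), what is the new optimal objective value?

1255

At the optimum: carpentry uses 159 of 159 (binding); lumber uses 89 of 108 (slack = 19); varnish uses 54 of 71 (slack = 17); assembly uses 219 of 219 (binding).
Since lumber, varnish are not tight, their duals are 0.
Dual feasibility on the basic columns requires 1·y_carpentry + 6·y_assembly = 31, 4·y_carpentry + 3·y_assembly = 19.
This yields shadow prices y_carpentry = 1, y_assembly = 5.
Δz = y_carpentry·Δb = 1 × (1) = 1, so new z* = 1254 + 1 = 1255.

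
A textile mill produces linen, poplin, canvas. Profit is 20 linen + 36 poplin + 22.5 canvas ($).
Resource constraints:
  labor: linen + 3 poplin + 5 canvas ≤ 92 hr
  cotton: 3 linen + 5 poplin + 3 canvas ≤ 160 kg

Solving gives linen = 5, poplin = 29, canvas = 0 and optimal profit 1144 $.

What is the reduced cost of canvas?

-5.5

At the optimum: labor uses 92 of 92 (binding); cotton uses 160 of 160 (binding).
Dual feasibility on the basic columns requires 1·y_labor + 3·y_cotton = 20, 3·y_labor + 5·y_cotton = 36.
→ y_labor = 2 and y_cotton = 6.
Reduced cost of canvas: c₃ − yᵀa₃ = 22.5 − (2·5 + 6·3) = 22.5 − 28 = -5.5.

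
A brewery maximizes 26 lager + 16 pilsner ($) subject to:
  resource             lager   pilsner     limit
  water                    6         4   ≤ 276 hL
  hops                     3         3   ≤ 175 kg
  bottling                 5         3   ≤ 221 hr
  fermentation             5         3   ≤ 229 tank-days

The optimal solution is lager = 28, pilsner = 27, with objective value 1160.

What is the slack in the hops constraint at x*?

10

hops used = 3·28 + 3·27 = 165; slack = 175 − 165 = 10.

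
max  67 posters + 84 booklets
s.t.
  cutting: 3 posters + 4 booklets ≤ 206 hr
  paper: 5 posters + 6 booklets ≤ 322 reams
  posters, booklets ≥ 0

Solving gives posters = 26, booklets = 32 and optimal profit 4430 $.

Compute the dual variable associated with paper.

8

Check each constraint at x*: cutting 206/206 (tight); paper 322/322 (tight).
From A_Bᵀ y = c: 3·y_cutting + 5·y_paper = 67; 4·y_cutting + 6·y_paper = 84.
→ y_cutting = 9 and y_paper = 8.
Shadow price of paper = 8.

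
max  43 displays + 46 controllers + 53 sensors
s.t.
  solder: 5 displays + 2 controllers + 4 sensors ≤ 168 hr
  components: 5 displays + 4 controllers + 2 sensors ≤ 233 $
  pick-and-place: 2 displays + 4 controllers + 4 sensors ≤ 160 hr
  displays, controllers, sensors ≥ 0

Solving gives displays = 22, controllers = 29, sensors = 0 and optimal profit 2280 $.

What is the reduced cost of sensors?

-3

Check each constraint at x*: solder 168/168 (tight); components 226/233 (slack 7); pick-and-place 160/160 (tight).
Since components is not tight, its dual is 0.
Dual feasibility on the basic columns requires 5·y_solder + 2·y_pick-and-place = 43, 2·y_solder + 4·y_pick-and-place = 46.
This yields shadow prices y_solder = 5, y_pick-and-place = 9.
Reduced cost of sensors: c₃ − yᵀa₃ = 53 − (5·4 + 9·4) = 53 − 56 = -3.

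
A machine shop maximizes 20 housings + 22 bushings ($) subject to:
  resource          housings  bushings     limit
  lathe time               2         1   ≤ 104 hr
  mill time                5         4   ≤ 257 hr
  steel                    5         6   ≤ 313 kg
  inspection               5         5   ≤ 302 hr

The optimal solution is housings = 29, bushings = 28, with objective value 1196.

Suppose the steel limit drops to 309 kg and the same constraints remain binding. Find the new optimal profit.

Check each constraint at x*: lathe time 86/104 (slack 18); mill time 257/257 (tight); steel 313/313 (tight); inspection 285/302 (slack 17).
Since lathe time, inspection are not tight, their duals are 0.
The binding rows give the dual system: 5·y_mill time + 5·y_steel = 20 and 4·y_mill time + 6·y_steel = 22.
Solving: y_mill time = 1, y_steel = 3.
Δz = y_steel·Δb = 3 × (-4) = -12, so new z* = 1196 − 12 = 1184.

1184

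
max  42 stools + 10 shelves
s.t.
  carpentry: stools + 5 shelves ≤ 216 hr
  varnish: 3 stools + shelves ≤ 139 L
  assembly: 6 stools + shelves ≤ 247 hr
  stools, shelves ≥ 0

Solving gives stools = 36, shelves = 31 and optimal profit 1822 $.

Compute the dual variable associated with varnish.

Check each constraint at x*: carpentry 191/216 (slack 25); varnish 139/139 (tight); assembly 247/247 (tight).
Since carpentry is not tight, its dual is 0.
The binding rows give the dual system: 3·y_varnish + 6·y_assembly = 42 and 1·y_varnish + 1·y_assembly = 10.
This yields shadow prices y_varnish = 6, y_assembly = 4.
Shadow price of varnish = 6.

6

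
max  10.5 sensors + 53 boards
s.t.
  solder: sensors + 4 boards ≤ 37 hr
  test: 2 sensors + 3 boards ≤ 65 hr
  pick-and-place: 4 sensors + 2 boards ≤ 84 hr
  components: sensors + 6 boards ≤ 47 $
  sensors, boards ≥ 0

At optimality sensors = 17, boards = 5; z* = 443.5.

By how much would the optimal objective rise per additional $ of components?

Binding: solder and components. Non-binding: test (16 unused), pick-and-place (6 unused).
Slack constraints have shadow price 0 (complementary slackness).
From A_Bᵀ y = c: 1·y_solder + 1·y_components = 10.5; 4·y_solder + 6·y_components = 53.
This yields shadow prices y_solder = 5, y_components = 5.5.
Shadow price of components = 5.5.

5.5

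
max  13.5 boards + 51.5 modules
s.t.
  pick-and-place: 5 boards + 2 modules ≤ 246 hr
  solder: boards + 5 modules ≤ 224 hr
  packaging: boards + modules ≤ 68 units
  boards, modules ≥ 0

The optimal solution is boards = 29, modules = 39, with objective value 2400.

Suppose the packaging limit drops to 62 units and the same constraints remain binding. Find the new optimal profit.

2376

At the optimum: pick-and-place uses 223 of 246 (slack = 23); solder uses 224 of 224 (binding); packaging uses 68 of 68 (binding).
Slack constraints have shadow price 0 (complementary slackness).
The binding rows give the dual system: 1·y_solder + 1·y_packaging = 13.5 and 5·y_solder + 1·y_packaging = 51.5.
Solving: y_solder = 9.5, y_packaging = 4.
Δz = y_packaging·Δb = 4 × (-6) = -24, so new z* = 2400 − 24 = 2376.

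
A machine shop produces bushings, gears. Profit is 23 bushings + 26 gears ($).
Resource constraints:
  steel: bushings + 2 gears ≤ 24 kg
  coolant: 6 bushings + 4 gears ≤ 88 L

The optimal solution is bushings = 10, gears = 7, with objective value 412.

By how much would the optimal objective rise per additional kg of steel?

Both steel and coolant are binding at x*.
Dual feasibility on the basic columns requires 1·y_steel + 6·y_coolant = 23, 2·y_steel + 4·y_coolant = 26.
This yields shadow prices y_steel = 8, y_coolant = 2.5.
Shadow price of steel = 8.

8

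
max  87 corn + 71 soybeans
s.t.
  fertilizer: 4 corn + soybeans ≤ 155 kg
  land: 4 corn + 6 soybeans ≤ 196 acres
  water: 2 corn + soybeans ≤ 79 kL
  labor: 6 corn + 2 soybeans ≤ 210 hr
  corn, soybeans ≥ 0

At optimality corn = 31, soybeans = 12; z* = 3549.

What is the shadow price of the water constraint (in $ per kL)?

At the optimum: fertilizer uses 136 of 155 (slack = 19); land uses 196 of 196 (binding); water uses 74 of 79 (slack = 5); labor uses 210 of 210 (binding).
Since fertilizer, water are not tight, their duals are 0.
From A_Bᵀ y = c: 4·y_land + 6·y_labor = 87; 6·y_land + 2·y_labor = 71.
Solving: y_land = 9, y_labor = 8.5.
Shadow price of water = 0.

0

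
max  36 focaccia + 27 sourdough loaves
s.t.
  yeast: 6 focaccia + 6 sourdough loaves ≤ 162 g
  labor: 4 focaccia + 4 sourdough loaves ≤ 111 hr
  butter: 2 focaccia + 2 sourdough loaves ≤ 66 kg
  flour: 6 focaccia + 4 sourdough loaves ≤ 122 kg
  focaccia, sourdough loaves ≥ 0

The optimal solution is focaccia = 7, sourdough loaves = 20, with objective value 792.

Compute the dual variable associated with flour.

4.5

Check each constraint at x*: yeast 162/162 (tight); labor 108/111 (slack 3); butter 54/66 (slack 12); flour 122/122 (tight).
Slack constraints have shadow price 0 (complementary slackness).
Dual feasibility on the basic columns requires 6·y_yeast + 6·y_flour = 36, 6·y_yeast + 4·y_flour = 27.
Solving: y_yeast = 1.5, y_flour = 4.5.
Shadow price of flour = 4.5.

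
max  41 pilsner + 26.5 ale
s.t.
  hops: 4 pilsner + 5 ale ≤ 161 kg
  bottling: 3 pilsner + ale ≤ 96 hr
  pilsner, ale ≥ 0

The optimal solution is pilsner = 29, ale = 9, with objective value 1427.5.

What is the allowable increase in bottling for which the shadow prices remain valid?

24.75

Binding constraints: hops, bottling. The basis is B = [[4,5],[3,1]] with det -11.
Per unit increase in bottling, x* moves by d = (0.4545, -0.3636).
The basis stays optimal until ale reaches 0; allowable increase = 24.75 hr.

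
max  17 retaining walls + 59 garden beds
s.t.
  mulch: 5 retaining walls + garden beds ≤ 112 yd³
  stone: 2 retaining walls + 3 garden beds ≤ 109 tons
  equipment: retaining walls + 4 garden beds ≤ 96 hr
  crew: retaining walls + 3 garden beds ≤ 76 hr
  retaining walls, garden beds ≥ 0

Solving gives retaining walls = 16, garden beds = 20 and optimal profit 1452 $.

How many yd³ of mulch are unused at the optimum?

mulch used = 5·16 + 1·20 = 100; slack = 112 − 100 = 12.

12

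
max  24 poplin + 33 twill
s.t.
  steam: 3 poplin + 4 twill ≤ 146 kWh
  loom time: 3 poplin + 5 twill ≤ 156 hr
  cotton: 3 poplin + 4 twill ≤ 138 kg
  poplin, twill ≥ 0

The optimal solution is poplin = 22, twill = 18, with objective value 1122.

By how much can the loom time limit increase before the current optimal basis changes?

Binding constraints: loom time, cotton. The basis is B = [[3,5],[3,4]] with det -3.
Per unit increase in loom time, x* moves by d = (-1.3333, 1).
The basis stays optimal until poplin reaches 0; allowable increase = 16.5 hr.

16.5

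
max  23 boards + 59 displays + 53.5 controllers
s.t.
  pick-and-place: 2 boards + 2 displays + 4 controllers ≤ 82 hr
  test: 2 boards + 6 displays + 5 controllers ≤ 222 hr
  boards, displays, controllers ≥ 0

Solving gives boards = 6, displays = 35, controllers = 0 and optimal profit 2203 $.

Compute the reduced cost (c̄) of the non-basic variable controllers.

Both pick-and-place and test are binding at x*.
From A_Bᵀ y = c: 2·y_pick-and-place + 2·y_test = 23; 2·y_pick-and-place + 6·y_test = 59.
This yields shadow prices y_pick-and-place = 2.5, y_test = 9.
Reduced cost of controllers: c₃ − yᵀa₃ = 53.5 − (2.5·4 + 9·5) = 53.5 − 55 = -1.5.

-1.5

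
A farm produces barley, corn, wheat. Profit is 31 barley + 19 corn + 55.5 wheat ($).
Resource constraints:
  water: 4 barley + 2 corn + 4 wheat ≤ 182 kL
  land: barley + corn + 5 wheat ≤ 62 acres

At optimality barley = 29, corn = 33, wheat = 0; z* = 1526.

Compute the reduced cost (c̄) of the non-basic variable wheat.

-3.5

At the optimum: water uses 182 of 182 (binding); land uses 62 of 62 (binding).
Dual feasibility on the basic columns requires 4·y_water + 1·y_land = 31, 2·y_water + 1·y_land = 19.
Solving: y_water = 6, y_land = 7.
Reduced cost of wheat: c₃ − yᵀa₃ = 55.5 − (6·4 + 7·5) = 55.5 − 59 = -3.5.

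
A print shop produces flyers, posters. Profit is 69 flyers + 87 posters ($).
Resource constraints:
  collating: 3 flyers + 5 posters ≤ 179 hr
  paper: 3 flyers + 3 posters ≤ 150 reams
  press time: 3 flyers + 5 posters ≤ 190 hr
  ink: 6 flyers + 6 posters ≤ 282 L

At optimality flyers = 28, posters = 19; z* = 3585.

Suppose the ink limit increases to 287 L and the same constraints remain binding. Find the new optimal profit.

At the optimum: collating uses 179 of 179 (binding); paper uses 141 of 150 (slack = 9); press time uses 179 of 190 (slack = 11); ink uses 282 of 282 (binding).
By complementary slackness, y = 0 for the non-binding constraints.
The binding rows give the dual system: 3·y_collating + 6·y_ink = 69 and 5·y_collating + 6·y_ink = 87.
Solving: y_collating = 9, y_ink = 7.
Δz = y_ink·Δb = 7 × (5) = 35, so new z* = 3585 + 35 = 3620.

3620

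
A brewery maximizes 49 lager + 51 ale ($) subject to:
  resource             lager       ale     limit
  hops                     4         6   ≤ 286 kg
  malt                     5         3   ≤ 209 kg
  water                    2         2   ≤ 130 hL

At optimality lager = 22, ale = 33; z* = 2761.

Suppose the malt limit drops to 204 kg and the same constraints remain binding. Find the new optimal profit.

2736

Binding: hops and malt. Non-binding: water (20 unused).
By complementary slackness, y = 0 for the non-binding constraint.
Dual feasibility on the basic columns requires 4·y_hops + 5·y_malt = 49, 6·y_hops + 3·y_malt = 51.
Solving: y_hops = 6, y_malt = 5.
Δz = y_malt·Δb = 5 × (-5) = -25, so new z* = 2761 − 25 = 2736.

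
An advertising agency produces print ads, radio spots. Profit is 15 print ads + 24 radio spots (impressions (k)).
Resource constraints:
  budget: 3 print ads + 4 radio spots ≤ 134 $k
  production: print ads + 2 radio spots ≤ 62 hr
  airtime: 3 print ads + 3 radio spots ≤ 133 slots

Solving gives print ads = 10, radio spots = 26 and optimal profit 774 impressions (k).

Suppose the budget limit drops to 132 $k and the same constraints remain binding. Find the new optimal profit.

At the optimum: budget uses 134 of 134 (binding); production uses 62 of 62 (binding); airtime uses 108 of 133 (slack = 25).
Slack constraints have shadow price 0 (complementary slackness).
From A_Bᵀ y = c: 3·y_budget + 1·y_production = 15; 4·y_budget + 2·y_production = 24.
→ y_budget = 3 and y_production = 6.
Δz = y_budget·Δb = 3 × (-2) = -6, so new z* = 774 − 6 = 768.

768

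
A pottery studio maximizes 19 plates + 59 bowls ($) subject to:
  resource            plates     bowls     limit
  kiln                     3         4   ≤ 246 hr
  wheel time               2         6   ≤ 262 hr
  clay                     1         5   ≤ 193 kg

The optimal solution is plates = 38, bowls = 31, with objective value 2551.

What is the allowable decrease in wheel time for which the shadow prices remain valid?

30.4

Binding constraints: wheel time, clay. The basis is B = [[2,6],[1,5]] with det 4.
Per unit decrease in wheel time, x* moves by d = (-1.25, 0.25).
The basis stays optimal until plates reaches 0; allowable decrease = 30.4 hr.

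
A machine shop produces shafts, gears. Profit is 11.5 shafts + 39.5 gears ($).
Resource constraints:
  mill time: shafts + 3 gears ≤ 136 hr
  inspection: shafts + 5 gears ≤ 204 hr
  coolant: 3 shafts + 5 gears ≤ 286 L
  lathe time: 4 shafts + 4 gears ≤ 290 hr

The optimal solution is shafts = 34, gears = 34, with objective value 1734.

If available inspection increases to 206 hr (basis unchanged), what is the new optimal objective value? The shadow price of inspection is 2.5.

Δb = 2, so new z* = 1734 + (2.5)·(2) = 1734 + 5 = 1739.

1739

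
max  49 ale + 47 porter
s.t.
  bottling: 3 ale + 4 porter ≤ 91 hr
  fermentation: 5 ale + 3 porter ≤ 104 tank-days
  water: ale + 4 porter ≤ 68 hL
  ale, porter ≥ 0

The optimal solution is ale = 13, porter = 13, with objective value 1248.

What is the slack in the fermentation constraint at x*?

fermentation used = 5·13 + 3·13 = 104; slack = 104 − 104 = 0.

0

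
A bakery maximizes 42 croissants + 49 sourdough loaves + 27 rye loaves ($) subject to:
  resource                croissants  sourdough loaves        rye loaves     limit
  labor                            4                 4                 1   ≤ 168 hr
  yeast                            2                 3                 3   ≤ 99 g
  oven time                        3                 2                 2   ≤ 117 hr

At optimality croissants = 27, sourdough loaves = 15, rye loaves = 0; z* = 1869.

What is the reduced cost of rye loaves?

At the optimum: labor uses 168 of 168 (binding); yeast uses 99 of 99 (binding); oven time uses 111 of 117 (slack = 6).
By complementary slackness, y = 0 for the non-binding constraint.
Dual feasibility on the basic columns requires 4·y_labor + 2·y_yeast = 42, 4·y_labor + 3·y_yeast = 49.
→ y_labor = 7 and y_yeast = 7.
Reduced cost of rye loaves: c₃ − yᵀa₃ = 27 − (7·1 + 7·3) = 27 − 28 = -1.

-1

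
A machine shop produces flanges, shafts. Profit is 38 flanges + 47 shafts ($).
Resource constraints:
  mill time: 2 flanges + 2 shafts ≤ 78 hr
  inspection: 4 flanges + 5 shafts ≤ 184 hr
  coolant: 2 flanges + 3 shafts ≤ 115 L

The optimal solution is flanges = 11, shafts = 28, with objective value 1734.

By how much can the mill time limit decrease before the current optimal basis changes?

4.4

Binding constraints: mill time, inspection. The basis is B = [[2,2],[4,5]] with det 2.
Per unit decrease in mill time, x* moves by d = (-2.5, 2).
The basis stays optimal until flanges reaches 0; allowable decrease = 4.4 hr.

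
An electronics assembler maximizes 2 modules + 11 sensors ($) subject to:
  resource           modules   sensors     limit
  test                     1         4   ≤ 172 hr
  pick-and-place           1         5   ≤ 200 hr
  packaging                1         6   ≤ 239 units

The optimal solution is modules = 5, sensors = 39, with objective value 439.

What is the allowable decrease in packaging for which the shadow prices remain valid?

Binding constraints: pick-and-place, packaging. The basis is B = [[1,5],[1,6]] with det 1.
Per unit decrease in packaging, x* moves by d = (5, -1).
The basis stays optimal until test becomes binding; allowable decrease = 11 units.

11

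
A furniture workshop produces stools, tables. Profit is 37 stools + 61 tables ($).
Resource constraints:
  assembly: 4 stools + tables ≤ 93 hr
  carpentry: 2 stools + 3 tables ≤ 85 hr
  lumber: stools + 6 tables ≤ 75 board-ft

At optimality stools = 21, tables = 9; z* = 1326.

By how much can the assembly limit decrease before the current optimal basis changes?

80.5

Binding constraints: assembly, lumber. The basis is B = [[4,1],[1,6]] with det 23.
Per unit decrease in assembly, x* moves by d = (-0.2609, 0.0435).
The basis stays optimal until stools reaches 0; allowable decrease = 80.5 hr.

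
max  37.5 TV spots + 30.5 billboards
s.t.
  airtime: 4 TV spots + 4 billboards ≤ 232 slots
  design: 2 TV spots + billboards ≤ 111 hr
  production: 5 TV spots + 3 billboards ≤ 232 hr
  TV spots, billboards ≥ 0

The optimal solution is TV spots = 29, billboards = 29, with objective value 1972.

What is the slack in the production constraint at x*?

production used = 5·29 + 3·29 = 232; slack = 232 − 232 = 0.

0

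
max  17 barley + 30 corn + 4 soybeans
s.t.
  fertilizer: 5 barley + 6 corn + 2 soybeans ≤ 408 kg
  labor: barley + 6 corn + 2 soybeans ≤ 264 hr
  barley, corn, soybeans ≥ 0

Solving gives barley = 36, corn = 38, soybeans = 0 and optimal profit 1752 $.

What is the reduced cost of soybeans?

-6

Both fertilizer and labor are binding at x*.
The binding rows give the dual system: 5·y_fertilizer + 1·y_labor = 17 and 6·y_fertilizer + 6·y_labor = 30.
→ y_fertilizer = 3 and y_labor = 2.
Reduced cost of soybeans: c₃ − yᵀa₃ = 4 − (3·2 + 2·2) = 4 − 10 = -6.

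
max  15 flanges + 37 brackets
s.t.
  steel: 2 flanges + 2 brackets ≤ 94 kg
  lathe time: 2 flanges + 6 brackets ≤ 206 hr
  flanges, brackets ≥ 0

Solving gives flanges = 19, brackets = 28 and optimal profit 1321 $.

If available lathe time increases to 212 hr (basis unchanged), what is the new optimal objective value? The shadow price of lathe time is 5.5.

1354

Δb = 6, so new z* = 1321 + (5.5)·(6) = 1321 + 33 = 1354.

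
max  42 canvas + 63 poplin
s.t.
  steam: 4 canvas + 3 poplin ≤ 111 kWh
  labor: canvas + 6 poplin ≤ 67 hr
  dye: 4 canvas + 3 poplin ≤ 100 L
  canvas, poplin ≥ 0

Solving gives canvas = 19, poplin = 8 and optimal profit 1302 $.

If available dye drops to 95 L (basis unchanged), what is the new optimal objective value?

At the optimum: steam uses 100 of 111 (slack = 11); labor uses 67 of 67 (binding); dye uses 100 of 100 (binding).
Since steam is not tight, its dual is 0.
The binding rows give the dual system: 1·y_labor + 4·y_dye = 42 and 6·y_labor + 3·y_dye = 63.
Solving: y_labor = 6, y_dye = 9.
Δz = y_dye·Δb = 9 × (-5) = -45, so new z* = 1302 − 45 = 1257.

1257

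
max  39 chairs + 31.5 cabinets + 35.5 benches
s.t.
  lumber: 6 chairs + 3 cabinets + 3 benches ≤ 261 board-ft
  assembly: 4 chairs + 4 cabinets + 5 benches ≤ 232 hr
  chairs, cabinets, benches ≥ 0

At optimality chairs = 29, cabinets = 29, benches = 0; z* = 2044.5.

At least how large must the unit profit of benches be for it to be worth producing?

37.5

Both lumber and assembly are binding at x*.
From A_Bᵀ y = c: 6·y_lumber + 4·y_assembly = 39; 3·y_lumber + 4·y_assembly = 31.5.
Solving: y_lumber = 2.5, y_assembly = 6.
benches enters the basis when its profit ≥ yᵀa₃ = 2.5·3 + 6·5 = 37.5.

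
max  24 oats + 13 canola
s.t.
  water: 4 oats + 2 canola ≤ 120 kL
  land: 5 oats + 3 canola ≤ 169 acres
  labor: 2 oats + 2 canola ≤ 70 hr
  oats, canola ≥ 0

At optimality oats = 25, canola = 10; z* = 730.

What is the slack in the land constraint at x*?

14

land used = 5·25 + 3·10 = 155; slack = 169 − 155 = 14.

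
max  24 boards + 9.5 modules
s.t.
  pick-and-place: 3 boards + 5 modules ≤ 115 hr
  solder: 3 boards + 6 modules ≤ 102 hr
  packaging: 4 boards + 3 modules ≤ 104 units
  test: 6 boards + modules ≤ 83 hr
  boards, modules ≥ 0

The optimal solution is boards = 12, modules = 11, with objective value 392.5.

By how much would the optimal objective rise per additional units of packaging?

Binding: solder and test. Non-binding: pick-and-place (24 unused), packaging (23 unused).
By complementary slackness, y = 0 for the non-binding constraints.
Dual feasibility on the basic columns requires 3·y_solder + 6·y_test = 24, 6·y_solder + 1·y_test = 9.5.
Solving: y_solder = 1, y_test = 3.5.
Shadow price of packaging = 0.

0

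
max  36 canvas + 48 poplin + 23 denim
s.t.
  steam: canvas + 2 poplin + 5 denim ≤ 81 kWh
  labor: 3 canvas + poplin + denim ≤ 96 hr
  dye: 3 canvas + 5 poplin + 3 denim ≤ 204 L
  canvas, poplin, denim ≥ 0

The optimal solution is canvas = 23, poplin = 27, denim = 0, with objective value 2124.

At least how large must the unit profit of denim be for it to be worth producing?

Binding: labor and dye. Non-binding: steam (4 unused).
Slack constraints have shadow price 0 (complementary slackness).
The binding rows give the dual system: 3·y_labor + 3·y_dye = 36 and 1·y_labor + 5·y_dye = 48.
→ y_labor = 3 and y_dye = 9.
denim enters the basis when its profit ≥ yᵀa₃ = 3·1 + 9·3 = 30.

30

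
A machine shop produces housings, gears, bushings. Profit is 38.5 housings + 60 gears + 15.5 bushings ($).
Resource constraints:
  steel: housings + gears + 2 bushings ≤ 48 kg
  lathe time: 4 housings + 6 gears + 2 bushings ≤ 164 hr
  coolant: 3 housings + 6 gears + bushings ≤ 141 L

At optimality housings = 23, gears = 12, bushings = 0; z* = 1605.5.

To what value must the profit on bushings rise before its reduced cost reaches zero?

At the optimum: steel uses 35 of 48 (slack = 13); lathe time uses 164 of 164 (binding); coolant uses 141 of 141 (binding).
Slack constraints have shadow price 0 (complementary slackness).
Dual feasibility on the basic columns requires 4·y_lathe time + 3·y_coolant = 38.5, 6·y_lathe time + 6·y_coolant = 60.
→ y_lathe time = 8.5 and y_coolant = 1.5.
bushings enters the basis when its profit ≥ yᵀa₃ = 8.5·2 + 1.5·1 = 18.5.

18.5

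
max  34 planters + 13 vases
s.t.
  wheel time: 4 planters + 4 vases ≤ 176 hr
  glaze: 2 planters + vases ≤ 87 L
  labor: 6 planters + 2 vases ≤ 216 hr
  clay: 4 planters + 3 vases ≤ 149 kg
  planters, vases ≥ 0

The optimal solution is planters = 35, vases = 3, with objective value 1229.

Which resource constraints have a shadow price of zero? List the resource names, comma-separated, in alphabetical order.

glaze, wheel time

wheel time: 152/176 (slack 24)
glaze: 73/87 (slack 14)
labor: 216/216 (binding)
clay: 149/149 (binding)
By complementary slackness, a constraint with positive slack has shadow price 0 → glaze, wheel time.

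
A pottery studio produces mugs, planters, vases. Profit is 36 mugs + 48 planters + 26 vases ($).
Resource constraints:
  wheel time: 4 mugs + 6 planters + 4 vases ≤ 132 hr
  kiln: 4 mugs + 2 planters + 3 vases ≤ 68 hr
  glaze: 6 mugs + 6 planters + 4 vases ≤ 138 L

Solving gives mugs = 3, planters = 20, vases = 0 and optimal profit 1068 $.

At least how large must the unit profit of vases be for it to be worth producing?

Binding: wheel time and glaze. Non-binding: kiln (16 unused).
By complementary slackness, y = 0 for the non-binding constraint.
From A_Bᵀ y = c: 4·y_wheel time + 6·y_glaze = 36; 6·y_wheel time + 6·y_glaze = 48.
This yields shadow prices y_wheel time = 6, y_glaze = 2.
vases enters the basis when its profit ≥ yᵀa₃ = 6·4 + 2·4 = 32.

32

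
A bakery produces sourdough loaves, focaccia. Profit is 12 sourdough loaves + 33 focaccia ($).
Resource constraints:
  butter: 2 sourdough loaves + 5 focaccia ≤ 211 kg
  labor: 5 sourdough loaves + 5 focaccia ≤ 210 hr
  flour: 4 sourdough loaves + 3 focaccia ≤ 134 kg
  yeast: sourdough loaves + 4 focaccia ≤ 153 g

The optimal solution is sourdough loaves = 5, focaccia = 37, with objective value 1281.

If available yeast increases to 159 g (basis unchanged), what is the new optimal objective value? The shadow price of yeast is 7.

1323

Δb = 6, so new z* = 1281 + (7)·(6) = 1281 + 42 = 1323.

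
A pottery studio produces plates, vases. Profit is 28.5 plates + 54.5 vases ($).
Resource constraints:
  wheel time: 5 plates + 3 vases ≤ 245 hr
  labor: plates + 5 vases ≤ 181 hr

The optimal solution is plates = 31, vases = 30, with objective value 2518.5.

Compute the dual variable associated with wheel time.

Check each constraint at x*: wheel time 245/245 (tight); labor 181/181 (tight).
Dual feasibility on the basic columns requires 5·y_wheel time + 1·y_labor = 28.5, 3·y_wheel time + 5·y_labor = 54.5.
This yields shadow prices y_wheel time = 4, y_labor = 8.5.
Shadow price of wheel time = 4.

4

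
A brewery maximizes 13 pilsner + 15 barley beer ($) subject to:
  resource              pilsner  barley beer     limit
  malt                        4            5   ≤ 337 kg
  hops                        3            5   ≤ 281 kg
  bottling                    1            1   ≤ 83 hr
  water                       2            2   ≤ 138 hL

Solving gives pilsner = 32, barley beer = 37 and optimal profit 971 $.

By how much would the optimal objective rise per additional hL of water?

Check each constraint at x*: malt 313/337 (slack 24); hops 281/281 (tight); bottling 69/83 (slack 14); water 138/138 (tight).
By complementary slackness, y = 0 for the non-binding constraints.
From A_Bᵀ y = c: 3·y_hops + 2·y_water = 13; 5·y_hops + 2·y_water = 15.
This yields shadow prices y_hops = 1, y_water = 5.
Shadow price of water = 5.

5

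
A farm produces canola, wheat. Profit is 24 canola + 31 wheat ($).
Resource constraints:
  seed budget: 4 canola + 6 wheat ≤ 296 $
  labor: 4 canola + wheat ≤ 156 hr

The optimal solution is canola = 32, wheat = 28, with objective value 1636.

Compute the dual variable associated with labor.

1

Both seed budget and labor are binding at x*.
Dual feasibility on the basic columns requires 4·y_seed budget + 4·y_labor = 24, 6·y_seed budget + 1·y_labor = 31.
→ y_seed budget = 5 and y_labor = 1.
Shadow price of labor = 1.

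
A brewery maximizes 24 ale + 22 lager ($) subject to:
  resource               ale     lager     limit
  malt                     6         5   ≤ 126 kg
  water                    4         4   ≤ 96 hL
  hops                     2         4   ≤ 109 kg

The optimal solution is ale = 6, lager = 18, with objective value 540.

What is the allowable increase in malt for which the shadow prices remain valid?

Binding constraints: malt, water. The basis is B = [[6,5],[4,4]] with det 4.
Per unit increase in malt, x* moves by d = (1, -1).
The basis stays optimal until lager reaches 0; allowable increase = 18 kg.

18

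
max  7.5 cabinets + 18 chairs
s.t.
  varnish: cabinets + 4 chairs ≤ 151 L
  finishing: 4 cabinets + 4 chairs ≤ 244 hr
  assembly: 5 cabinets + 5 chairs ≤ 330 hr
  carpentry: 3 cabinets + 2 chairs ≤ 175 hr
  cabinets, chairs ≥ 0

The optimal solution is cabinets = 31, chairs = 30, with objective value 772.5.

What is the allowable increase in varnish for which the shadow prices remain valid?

Binding constraints: varnish, finishing. The basis is B = [[1,4],[4,4]] with det -12.
Per unit increase in varnish, x* moves by d = (-0.3333, 0.3333).
The basis stays optimal until cabinets reaches 0; allowable increase = 93 L.

93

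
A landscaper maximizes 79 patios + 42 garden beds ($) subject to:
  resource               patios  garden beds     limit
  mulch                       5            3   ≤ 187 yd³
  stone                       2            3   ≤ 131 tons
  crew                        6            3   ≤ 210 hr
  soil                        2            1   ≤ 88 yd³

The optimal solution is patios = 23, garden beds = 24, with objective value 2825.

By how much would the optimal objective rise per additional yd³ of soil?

0

Binding: mulch and crew. Non-binding: stone (13 unused), soil (18 unused).
Since stone, soil are not tight, their duals are 0.
From A_Bᵀ y = c: 5·y_mulch + 6·y_crew = 79; 3·y_mulch + 3·y_crew = 42.
Solving: y_mulch = 5, y_crew = 9.
Shadow price of soil = 0.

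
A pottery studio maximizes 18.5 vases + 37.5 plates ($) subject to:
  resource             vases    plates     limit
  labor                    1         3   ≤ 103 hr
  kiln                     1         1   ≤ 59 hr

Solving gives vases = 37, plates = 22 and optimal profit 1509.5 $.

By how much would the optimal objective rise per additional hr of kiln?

9

At the optimum: labor uses 103 of 103 (binding); kiln uses 59 of 59 (binding).
The binding rows give the dual system: 1·y_labor + 1·y_kiln = 18.5 and 3·y_labor + 1·y_kiln = 37.5.
This yields shadow prices y_labor = 9.5, y_kiln = 9.
Shadow price of kiln = 9.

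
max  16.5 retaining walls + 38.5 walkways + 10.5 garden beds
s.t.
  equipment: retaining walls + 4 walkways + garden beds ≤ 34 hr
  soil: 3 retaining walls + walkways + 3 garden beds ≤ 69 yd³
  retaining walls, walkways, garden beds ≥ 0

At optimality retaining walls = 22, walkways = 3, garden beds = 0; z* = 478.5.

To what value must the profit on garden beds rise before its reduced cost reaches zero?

Both equipment and soil are binding at x*.
Dual feasibility on the basic columns requires 1·y_equipment + 3·y_soil = 16.5, 4·y_equipment + 1·y_soil = 38.5.
→ y_equipment = 9 and y_soil = 2.5.
garden beds enters the basis when its profit ≥ yᵀa₃ = 9·1 + 2.5·3 = 16.5.

16.5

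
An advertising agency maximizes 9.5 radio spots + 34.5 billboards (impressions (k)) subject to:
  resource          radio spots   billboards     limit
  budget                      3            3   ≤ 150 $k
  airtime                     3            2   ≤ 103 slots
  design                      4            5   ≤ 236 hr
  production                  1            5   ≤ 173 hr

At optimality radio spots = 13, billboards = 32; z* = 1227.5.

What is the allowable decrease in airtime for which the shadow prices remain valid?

33.8

Binding constraints: airtime, production. The basis is B = [[3,2],[1,5]] with det 13.
Per unit decrease in airtime, x* moves by d = (-0.3846, 0.0769).
The basis stays optimal until radio spots reaches 0; allowable decrease = 33.8 slots.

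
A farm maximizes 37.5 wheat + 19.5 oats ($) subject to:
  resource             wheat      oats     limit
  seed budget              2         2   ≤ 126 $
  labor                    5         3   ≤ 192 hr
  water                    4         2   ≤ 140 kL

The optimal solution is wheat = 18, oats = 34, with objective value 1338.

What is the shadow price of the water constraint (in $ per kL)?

7.5

Check each constraint at x*: seed budget 104/126 (slack 22); labor 192/192 (tight); water 140/140 (tight).
By complementary slackness, y = 0 for the non-binding constraint.
The binding rows give the dual system: 5·y_labor + 4·y_water = 37.5 and 3·y_labor + 2·y_water = 19.5.
This yields shadow prices y_labor = 1.5, y_water = 7.5.
Shadow price of water = 7.5.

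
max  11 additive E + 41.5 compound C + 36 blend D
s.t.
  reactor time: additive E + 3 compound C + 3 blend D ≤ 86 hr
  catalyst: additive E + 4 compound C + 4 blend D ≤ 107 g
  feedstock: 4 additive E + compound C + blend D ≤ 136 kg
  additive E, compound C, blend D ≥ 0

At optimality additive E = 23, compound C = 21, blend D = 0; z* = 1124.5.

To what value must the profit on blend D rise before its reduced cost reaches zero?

41.5

Check each constraint at x*: reactor time 86/86 (tight); catalyst 107/107 (tight); feedstock 113/136 (slack 23).
Since feedstock is not tight, its dual is 0.
The binding rows give the dual system: 1·y_reactor time + 1·y_catalyst = 11 and 3·y_reactor time + 4·y_catalyst = 41.5.
→ y_reactor time = 2.5 and y_catalyst = 8.5.
blend D enters the basis when its profit ≥ yᵀa₃ = 2.5·3 + 8.5·4 = 41.5.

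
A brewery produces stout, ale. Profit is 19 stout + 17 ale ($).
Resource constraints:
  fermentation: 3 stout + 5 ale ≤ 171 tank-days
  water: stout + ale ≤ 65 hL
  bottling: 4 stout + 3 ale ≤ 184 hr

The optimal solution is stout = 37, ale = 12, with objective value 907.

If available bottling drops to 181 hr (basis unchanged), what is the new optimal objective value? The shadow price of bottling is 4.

Δb = -3, so new z* = 907 + (4)·(-3) = 907 − 12 = 895.

895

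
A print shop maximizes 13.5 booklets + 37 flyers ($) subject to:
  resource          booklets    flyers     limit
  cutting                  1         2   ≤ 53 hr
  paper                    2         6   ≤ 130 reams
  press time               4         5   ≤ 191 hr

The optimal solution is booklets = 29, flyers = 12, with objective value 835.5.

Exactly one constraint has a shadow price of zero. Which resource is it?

cutting: 53/53 (binding)
paper: 130/130 (binding)
press time: 176/191 (slack 15)
By complementary slackness, a constraint with positive slack has shadow price 0 → press time.

press time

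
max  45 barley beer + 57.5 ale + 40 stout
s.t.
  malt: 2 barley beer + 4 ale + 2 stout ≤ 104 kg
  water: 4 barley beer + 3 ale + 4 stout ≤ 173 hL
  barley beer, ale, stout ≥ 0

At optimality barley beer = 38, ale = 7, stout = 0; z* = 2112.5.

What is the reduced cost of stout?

-5

Both malt and water are binding at x*.
Dual feasibility on the basic columns requires 2·y_malt + 4·y_water = 45, 4·y_malt + 3·y_water = 57.5.
→ y_malt = 9.5 and y_water = 6.5.
Reduced cost of stout: c₃ − yᵀa₃ = 40 − (9.5·2 + 6.5·4) = 40 − 45 = -5.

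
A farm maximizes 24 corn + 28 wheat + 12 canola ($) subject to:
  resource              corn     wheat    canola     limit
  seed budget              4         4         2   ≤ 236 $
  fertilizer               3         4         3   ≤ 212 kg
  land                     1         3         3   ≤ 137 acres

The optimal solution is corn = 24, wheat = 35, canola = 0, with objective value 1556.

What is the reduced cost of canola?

Binding: seed budget and fertilizer. Non-binding: land (8 unused).
Slack constraints have shadow price 0 (complementary slackness).
The binding rows give the dual system: 4·y_seed budget + 3·y_fertilizer = 24 and 4·y_seed budget + 4·y_fertilizer = 28.
Solving: y_seed budget = 3, y_fertilizer = 4.
Reduced cost of canola: c₃ − yᵀa₃ = 12 − (3·2 + 4·3) = 12 − 18 = -6.

-6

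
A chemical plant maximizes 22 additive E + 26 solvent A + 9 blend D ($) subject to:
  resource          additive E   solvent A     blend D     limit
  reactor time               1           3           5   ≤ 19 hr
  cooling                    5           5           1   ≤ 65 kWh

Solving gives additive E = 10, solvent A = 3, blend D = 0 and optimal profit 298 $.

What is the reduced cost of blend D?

-5

Check each constraint at x*: reactor time 19/19 (tight); cooling 65/65 (tight).
Dual feasibility on the basic columns requires 1·y_reactor time + 5·y_cooling = 22, 3·y_reactor time + 5·y_cooling = 26.
→ y_reactor time = 2 and y_cooling = 4.
Reduced cost of blend D: c₃ − yᵀa₃ = 9 − (2·5 + 4·1) = 9 − 14 = -5.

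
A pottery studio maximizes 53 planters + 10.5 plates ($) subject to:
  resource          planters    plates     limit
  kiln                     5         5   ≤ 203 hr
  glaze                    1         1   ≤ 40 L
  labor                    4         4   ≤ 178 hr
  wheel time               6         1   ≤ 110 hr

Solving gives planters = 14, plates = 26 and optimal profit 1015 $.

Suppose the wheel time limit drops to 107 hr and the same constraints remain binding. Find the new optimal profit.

Check each constraint at x*: kiln 200/203 (slack 3); glaze 40/40 (tight); labor 160/178 (slack 18); wheel time 110/110 (tight).
Slack constraints have shadow price 0 (complementary slackness).
Dual feasibility on the basic columns requires 1·y_glaze + 6·y_wheel time = 53, 1·y_glaze + 1·y_wheel time = 10.5.
Solving: y_glaze = 2, y_wheel time = 8.5.
Δz = y_wheel time·Δb = 8.5 × (-3) = -25.5, so new z* = 1015 − 25.5 = 989.5.

989.5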